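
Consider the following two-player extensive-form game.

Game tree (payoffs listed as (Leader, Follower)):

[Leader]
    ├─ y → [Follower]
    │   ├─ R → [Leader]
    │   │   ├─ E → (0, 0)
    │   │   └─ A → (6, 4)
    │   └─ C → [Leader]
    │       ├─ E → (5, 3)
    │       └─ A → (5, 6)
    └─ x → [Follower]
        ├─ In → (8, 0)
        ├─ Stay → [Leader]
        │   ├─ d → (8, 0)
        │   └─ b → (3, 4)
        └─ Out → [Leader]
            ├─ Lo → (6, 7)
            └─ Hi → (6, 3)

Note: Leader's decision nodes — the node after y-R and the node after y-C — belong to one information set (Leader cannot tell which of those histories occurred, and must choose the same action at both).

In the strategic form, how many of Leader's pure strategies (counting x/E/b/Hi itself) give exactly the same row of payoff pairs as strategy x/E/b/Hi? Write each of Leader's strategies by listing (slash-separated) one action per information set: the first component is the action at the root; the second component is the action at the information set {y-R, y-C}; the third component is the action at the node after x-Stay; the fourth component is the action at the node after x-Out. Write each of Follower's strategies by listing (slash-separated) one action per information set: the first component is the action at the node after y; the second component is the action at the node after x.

Row for x/E/b/Hi (columns R/In, R/Stay, R/Out, C/In, C/Stay, C/Out): (8,0) (3,4) (6,3) (8,0) (3,4) (6,3).
Under x/E/b/Hi, Leader's choice at the information set {y-R, y-C} can never be reached regardless of what Follower does, so varying those choices leaves every outcome unchanged.
Holding the reachable choices fixed and varying the unreachable one freely already gives 2 equivalent strategies.
No other strategy reproduces this row, so those 2 are the full class: x/E/b/Hi, x/A/b/Hi.

2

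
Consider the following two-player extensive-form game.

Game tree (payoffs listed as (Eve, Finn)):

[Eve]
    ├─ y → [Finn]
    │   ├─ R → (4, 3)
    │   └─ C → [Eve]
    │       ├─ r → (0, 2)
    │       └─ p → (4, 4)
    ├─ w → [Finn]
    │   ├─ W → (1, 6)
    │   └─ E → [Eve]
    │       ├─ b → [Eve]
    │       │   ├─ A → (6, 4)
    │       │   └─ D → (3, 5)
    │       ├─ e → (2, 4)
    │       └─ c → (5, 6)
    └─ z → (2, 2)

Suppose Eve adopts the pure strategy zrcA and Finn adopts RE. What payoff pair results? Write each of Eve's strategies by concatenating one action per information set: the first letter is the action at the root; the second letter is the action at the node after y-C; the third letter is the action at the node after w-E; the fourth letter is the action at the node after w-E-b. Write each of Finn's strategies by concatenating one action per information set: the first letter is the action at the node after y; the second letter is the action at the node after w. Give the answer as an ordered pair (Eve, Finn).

Trace the play path from the root:
  Eve plays z
→ terminal payoff (2, 2).
(Eve's choice at the node after y-C is never reached on this path, so it doesn't affect the outcome.)

(2, 2)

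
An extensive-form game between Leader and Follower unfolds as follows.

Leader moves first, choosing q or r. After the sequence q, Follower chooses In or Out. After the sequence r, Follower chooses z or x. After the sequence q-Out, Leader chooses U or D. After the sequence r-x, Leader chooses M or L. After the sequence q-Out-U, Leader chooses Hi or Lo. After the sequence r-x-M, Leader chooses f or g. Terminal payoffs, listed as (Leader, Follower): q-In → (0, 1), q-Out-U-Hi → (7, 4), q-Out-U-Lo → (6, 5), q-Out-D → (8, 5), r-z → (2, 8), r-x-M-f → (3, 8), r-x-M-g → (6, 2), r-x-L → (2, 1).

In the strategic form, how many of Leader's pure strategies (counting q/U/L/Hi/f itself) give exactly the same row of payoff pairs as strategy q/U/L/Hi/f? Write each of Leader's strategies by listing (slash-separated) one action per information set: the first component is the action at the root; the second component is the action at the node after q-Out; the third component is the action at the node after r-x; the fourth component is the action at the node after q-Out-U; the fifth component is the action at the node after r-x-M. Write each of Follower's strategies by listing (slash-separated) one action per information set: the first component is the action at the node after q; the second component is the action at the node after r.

4

Row for q/U/L/Hi/f (columns In/z, In/x, Out/z, Out/x): (0,1) (0,1) (7,4) (7,4).
Under q/U/L/Hi/f, Leader's choice at the node after r-x and at the node after r-x-M can never be reached regardless of what Follower does, so varying those choices leaves every outcome unchanged.
Holding the reachable choices fixed and varying the unreachable ones freely already gives 2 × 2 = 4 equivalent strategies.
No other strategy reproduces this row, so those 4 are the full class: q/U/M/Hi/f, q/U/M/Hi/g, q/U/L/Hi/f, q/U/L/Hi/g.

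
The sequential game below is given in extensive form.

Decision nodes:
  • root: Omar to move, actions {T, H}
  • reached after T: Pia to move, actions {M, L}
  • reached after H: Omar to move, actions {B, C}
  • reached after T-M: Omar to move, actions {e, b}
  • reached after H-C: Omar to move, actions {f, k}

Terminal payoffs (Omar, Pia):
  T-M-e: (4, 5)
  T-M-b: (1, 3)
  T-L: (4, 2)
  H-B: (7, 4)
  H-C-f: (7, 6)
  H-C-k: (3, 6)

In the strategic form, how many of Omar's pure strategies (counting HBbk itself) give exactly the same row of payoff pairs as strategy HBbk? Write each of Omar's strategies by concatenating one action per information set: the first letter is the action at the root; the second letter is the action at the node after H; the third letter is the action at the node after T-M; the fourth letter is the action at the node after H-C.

4

Row for HBbk (columns M, L): (7,4) (7,4).
Under HBbk, Omar's choice at the node after T-M and at the node after H-C can never be reached regardless of what Pia does, so varying those choices leaves every outcome unchanged.
Holding the reachable choices fixed and varying the unreachable ones freely already gives 2 × 2 = 4 equivalent strategies.
No other strategy reproduces this row, so those 4 are the full class: HBef, HBek, HBbf, HBbk.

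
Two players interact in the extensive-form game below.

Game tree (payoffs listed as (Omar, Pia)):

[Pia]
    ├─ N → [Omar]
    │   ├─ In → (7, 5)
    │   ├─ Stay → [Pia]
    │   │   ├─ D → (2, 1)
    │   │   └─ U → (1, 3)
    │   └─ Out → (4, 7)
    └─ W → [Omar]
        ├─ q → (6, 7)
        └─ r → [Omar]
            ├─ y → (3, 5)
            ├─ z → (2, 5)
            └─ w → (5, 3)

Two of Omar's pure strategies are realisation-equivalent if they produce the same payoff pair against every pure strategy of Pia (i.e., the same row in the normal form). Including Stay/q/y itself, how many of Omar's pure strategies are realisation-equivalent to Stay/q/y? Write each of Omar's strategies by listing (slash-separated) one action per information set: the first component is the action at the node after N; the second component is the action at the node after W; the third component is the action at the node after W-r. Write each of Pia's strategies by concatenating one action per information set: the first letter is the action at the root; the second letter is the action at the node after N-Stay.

3

Row for Stay/q/y (columns ND, NU, WD, WU): (2,1) (1,3) (6,7) (6,7).
Under Stay/q/y, Omar's choice at the node after W-r can never be reached regardless of what Pia does, so varying those choices leaves every outcome unchanged.
Holding the reachable choices fixed and varying the unreachable one freely already gives 3 equivalent strategies.
No other strategy reproduces this row, so those 3 are the full class: Stay/q/y, Stay/q/z, Stay/q/w.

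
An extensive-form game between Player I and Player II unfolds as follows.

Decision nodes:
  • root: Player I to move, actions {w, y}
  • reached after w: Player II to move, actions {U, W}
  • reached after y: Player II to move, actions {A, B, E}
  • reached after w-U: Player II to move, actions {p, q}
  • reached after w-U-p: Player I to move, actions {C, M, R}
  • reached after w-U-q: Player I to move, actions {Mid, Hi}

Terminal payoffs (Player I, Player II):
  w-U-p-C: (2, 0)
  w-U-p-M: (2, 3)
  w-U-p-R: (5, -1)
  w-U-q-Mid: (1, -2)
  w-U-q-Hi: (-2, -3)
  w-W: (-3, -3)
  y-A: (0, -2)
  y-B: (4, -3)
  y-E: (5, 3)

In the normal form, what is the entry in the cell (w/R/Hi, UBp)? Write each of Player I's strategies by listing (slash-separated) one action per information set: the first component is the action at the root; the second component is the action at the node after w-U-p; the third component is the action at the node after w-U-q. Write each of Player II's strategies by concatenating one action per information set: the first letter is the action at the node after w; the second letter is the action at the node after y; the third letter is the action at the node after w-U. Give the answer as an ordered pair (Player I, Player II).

Trace the play path from the root:
  Player I plays w
  Player II plays U at [w]
  Player II plays p at [w-U]
  Player I plays R at [w-U-p]
→ terminal payoff (5, -1).
(Player I's choice at the node after w-U-q is never reached on this path, so it doesn't affect the outcome.)

(5, -1)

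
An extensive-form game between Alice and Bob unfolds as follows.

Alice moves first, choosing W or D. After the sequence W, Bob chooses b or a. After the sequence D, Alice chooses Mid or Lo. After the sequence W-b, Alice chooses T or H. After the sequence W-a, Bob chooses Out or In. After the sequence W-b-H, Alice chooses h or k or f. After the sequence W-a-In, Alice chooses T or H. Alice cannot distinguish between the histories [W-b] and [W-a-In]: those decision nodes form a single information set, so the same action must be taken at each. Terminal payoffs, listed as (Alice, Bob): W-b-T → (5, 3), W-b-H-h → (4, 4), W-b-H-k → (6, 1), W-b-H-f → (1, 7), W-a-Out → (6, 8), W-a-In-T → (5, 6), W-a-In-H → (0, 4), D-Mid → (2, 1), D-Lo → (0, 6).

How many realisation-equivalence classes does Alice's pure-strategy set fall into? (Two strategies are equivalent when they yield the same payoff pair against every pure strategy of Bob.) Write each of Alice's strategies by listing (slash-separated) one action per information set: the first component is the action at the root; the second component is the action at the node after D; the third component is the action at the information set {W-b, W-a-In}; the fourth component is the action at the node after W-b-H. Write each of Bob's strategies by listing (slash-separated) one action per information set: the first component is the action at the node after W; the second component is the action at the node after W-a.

Alice has 24 pure strategies: W/Mid/T/h, W/Mid/T/k, W/Mid/T/f, W/Mid/H/h, W/Mid/H/k, W/Mid/H/f, W/Lo/T/h, W/Lo/T/k, W/Lo/T/f, W/Lo/H/h, W/Lo/H/k, W/Lo/H/f, D/Mid/T/h, D/Mid/T/k, D/Mid/T/f, D/Mid/H/h, D/Mid/H/k, D/Mid/H/f, D/Lo/T/h, D/Lo/T/k, D/Lo/T/f, D/Lo/H/h, D/Lo/H/k, D/Lo/H/f. Columns: b/Out, b/In, a/Out, a/In.
{W/Mid/T/h, W/Mid/T/k, W/Mid/T/f, W/Lo/T/h, W/Lo/T/k, W/Lo/T/f} → row (5,3) (5,3) (6,8) (5,6)
{W/Mid/H/h, W/Lo/H/h} → row (4,4) (4,4) (6,8) (0,4)
{W/Mid/H/k, W/Lo/H/k} → row (6,1) (6,1) (6,8) (0,4)
{W/Mid/H/f, W/Lo/H/f} → row (1,7) (1,7) (6,8) (0,4)
{D/Mid/T/h, D/Mid/T/k, D/Mid/T/f, D/Mid/H/h, D/Mid/H/k, D/Mid/H/f} → row (2,1) (2,1) (2,1) (2,1)
{D/Lo/T/h, D/Lo/T/k, D/Lo/T/f, D/Lo/H/h, D/Lo/H/k, D/Lo/H/f} → row (0,6) (0,6) (0,6) (0,6)
That's 6 distinct rows out of 24 strategies.

6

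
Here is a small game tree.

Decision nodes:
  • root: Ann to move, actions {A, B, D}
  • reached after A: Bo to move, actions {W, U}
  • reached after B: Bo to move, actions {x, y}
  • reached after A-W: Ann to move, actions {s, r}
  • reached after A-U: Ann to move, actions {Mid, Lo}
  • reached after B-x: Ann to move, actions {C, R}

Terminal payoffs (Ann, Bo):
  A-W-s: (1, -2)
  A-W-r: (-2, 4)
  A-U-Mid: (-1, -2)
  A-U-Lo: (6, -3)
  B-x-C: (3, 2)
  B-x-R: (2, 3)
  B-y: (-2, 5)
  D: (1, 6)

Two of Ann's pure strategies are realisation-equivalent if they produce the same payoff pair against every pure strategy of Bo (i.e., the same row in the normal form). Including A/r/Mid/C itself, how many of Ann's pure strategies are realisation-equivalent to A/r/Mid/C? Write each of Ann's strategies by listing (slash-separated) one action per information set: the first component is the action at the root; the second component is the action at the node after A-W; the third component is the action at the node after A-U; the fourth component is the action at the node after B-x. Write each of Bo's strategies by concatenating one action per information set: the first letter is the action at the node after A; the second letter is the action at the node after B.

2

Row for A/r/Mid/C (columns Wx, Wy, Ux, Uy): (-2,4) (-2,4) (-1,-2) (-1,-2).
Under A/r/Mid/C, Ann's choice at the node after B-x can never be reached regardless of what Bo does, so varying those choices leaves every outcome unchanged.
Holding the reachable choices fixed and varying the unreachable one freely already gives 2 equivalent strategies.
No other strategy reproduces this row, so those 2 are the full class: A/r/Mid/C, A/r/Mid/R.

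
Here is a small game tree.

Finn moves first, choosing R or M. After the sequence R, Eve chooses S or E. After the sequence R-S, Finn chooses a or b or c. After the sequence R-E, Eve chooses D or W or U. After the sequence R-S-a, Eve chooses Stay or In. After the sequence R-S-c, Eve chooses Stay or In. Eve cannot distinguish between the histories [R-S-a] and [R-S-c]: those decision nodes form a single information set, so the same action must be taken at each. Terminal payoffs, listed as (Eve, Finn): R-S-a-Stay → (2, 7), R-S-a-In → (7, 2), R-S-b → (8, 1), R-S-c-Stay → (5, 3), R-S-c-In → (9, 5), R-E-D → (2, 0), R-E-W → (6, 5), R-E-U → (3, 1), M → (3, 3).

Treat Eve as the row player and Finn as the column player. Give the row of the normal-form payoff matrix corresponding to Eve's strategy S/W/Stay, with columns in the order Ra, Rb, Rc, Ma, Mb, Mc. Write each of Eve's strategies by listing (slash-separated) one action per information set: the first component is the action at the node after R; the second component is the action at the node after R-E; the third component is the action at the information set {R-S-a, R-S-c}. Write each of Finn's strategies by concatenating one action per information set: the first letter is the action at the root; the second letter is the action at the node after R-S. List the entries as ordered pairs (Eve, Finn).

(2,7) (8,1) (5,3) (3,3) (3,3) (3,3)

vs Ra: Finn plays R → Eve plays S at [R] → Finn plays a at [R-S] → Eve plays Stay at [R-S-a] → (2, 7)
vs Rb: Finn plays R → Eve plays S at [R] → Finn plays b at [R-S] → (8, 1)
vs Rc: Finn plays R → Eve plays S at [R] → Finn plays c at [R-S] → Eve plays Stay at [R-S-c] → (5, 3)
vs Ma: Finn plays M → (3, 3)
vs Mb: Finn plays M → (3, 3)
vs Mc: Finn plays M → (3, 3)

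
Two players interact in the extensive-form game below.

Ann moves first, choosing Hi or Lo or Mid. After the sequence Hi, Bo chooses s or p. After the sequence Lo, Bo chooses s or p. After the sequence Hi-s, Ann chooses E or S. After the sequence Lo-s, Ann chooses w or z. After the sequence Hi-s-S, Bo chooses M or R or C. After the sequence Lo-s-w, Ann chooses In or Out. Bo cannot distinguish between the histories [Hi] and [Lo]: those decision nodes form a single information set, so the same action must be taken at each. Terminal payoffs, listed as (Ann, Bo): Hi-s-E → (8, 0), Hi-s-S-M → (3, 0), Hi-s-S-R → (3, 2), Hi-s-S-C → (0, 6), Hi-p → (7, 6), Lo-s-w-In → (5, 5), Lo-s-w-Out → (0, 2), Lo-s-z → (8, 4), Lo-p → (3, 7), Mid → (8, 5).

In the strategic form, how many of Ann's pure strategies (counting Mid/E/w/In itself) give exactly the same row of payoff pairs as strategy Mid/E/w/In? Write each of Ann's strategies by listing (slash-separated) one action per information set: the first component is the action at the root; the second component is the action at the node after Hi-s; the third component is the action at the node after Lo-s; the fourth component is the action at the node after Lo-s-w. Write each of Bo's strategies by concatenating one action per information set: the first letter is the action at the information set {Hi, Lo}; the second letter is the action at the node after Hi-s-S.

Row for Mid/E/w/In (columns sM, sR, sC, pM, pR, pC): (8,5) (8,5) (8,5) (8,5) (8,5) (8,5).
Under Mid/E/w/In, Ann's choice at the node after Hi-s and at the node after Lo-s and at the node after Lo-s-w can never be reached regardless of what Bo does, so varying those choices leaves every outcome unchanged.
Holding the reachable choices fixed and varying the unreachable ones freely already gives 2 × 2 × 2 = 8 equivalent strategies.
No other strategy reproduces this row, so those 8 are the full class: Mid/E/w/In, Mid/E/w/Out, Mid/E/z/In, Mid/E/z/Out, Mid/S/w/In, Mid/S/w/Out, Mid/S/z/In, Mid/S/z/Out.

8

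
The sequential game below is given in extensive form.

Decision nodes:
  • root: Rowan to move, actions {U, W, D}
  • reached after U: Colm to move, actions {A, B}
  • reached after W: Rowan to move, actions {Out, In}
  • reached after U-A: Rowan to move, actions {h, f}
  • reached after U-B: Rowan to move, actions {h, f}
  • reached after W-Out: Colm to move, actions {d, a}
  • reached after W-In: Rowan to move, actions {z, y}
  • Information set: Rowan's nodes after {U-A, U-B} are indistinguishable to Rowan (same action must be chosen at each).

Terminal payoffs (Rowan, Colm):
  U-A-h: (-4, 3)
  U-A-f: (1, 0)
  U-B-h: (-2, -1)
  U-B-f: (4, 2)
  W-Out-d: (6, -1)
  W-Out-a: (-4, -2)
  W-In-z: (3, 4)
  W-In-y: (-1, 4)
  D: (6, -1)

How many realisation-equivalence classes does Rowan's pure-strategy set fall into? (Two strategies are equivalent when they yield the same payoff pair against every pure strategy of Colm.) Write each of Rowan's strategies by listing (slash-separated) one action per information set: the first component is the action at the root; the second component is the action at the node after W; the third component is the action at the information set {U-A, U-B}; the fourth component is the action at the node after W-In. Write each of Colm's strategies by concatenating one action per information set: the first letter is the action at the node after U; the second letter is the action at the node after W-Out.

Rowan has 24 pure strategies: U/Out/h/z, U/Out/h/y, U/Out/f/z, U/Out/f/y, U/In/h/z, U/In/h/y, U/In/f/z, U/In/f/y, W/Out/h/z, W/Out/h/y, W/Out/f/z, W/Out/f/y, W/In/h/z, W/In/h/y, W/In/f/z, W/In/f/y, D/Out/h/z, D/Out/h/y, D/Out/f/z, D/Out/f/y, D/In/h/z, D/In/h/y, D/In/f/z, D/In/f/y. Columns: Ad, Aa, Bd, Ba.
{U/Out/h/z, U/Out/h/y, U/In/h/z, U/In/h/y} → row (-4,3) (-4,3) (-2,-1) (-2,-1)
{U/Out/f/z, U/Out/f/y, U/In/f/z, U/In/f/y} → row (1,0) (1,0) (4,2) (4,2)
{W/Out/h/z, W/Out/h/y, W/Out/f/z, W/Out/f/y} → row (6,-1) (-4,-2) (6,-1) (-4,-2)
{W/In/h/z, W/In/f/z} → row (3,4) (3,4) (3,4) (3,4)
{W/In/h/y, W/In/f/y} → row (-1,4) (-1,4) (-1,4) (-1,4)
{D/Out/h/z, D/Out/h/y, D/Out/f/z, D/Out/f/y, D/In/h/z, D/In/h/y, D/In/f/z, D/In/f/y} → row (6,-1) (6,-1) (6,-1) (6,-1)
That's 6 distinct rows out of 24 strategies.

6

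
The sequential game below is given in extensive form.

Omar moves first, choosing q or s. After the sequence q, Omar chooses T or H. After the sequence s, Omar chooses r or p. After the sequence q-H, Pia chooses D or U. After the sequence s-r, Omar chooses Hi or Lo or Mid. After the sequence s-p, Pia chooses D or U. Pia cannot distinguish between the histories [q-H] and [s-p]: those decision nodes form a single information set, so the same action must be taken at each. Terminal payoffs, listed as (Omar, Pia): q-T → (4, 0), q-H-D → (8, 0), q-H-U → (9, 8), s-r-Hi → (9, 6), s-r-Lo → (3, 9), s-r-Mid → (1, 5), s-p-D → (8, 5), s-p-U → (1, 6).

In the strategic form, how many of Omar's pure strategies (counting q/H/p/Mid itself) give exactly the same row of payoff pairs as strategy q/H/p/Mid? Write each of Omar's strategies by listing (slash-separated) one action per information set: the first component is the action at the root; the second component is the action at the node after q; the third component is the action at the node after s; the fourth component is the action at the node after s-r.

6

Row for q/H/p/Mid (columns D, U): (8,0) (9,8).
Under q/H/p/Mid, Omar's choice at the node after s and at the node after s-r can never be reached regardless of what Pia does, so varying those choices leaves every outcome unchanged.
Holding the reachable choices fixed and varying the unreachable ones freely already gives 2 × 3 = 6 equivalent strategies.
No other strategy reproduces this row, so those 6 are the full class: q/H/r/Hi, q/H/r/Lo, q/H/r/Mid, q/H/p/Hi, q/H/p/Lo, q/H/p/Mid.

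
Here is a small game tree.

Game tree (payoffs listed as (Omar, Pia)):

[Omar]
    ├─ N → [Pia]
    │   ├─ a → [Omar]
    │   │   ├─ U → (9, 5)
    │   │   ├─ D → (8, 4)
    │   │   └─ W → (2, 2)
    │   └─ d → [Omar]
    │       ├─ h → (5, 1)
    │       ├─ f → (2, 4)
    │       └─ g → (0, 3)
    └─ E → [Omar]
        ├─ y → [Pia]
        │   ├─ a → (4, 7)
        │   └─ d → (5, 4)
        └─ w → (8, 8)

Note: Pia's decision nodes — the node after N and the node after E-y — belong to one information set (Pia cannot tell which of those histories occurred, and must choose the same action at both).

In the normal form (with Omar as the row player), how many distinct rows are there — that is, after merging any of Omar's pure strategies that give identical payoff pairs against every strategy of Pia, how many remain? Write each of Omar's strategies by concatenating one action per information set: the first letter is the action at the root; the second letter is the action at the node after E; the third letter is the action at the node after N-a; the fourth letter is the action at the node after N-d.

11

Omar has 36 pure strategies: NyUh, NyUf, NyUg, NyDh, NyDf, NyDg, NyWh, NyWf, NyWg, NwUh, NwUf, NwUg, NwDh, NwDf, NwDg, NwWh, NwWf, NwWg, EyUh, EyUf, EyUg, EyDh, EyDf, EyDg, EyWh, EyWf, EyWg, EwUh, EwUf, EwUg, EwDh, EwDf, EwDg, EwWh, EwWf, EwWg. Columns: a, d.
{NyUh, NwUh} → row (9,5) (5,1)
{NyUf, NwUf} → row (9,5) (2,4)
{NyUg, NwUg} → row (9,5) (0,3)
{NyDh, NwDh} → row (8,4) (5,1)
{NyDf, NwDf} → row (8,4) (2,4)
{NyDg, NwDg} → row (8,4) (0,3)
{NyWh, NwWh} → row (2,2) (5,1)
{NyWf, NwWf} → row (2,2) (2,4)
{NyWg, NwWg} → row (2,2) (0,3)
{EyUh, EyUf, EyUg, EyDh, EyDf, EyDg, EyWh, EyWf, EyWg} → row (4,7) (5,4)
{EwUh, EwUf, EwUg, EwDh, EwDf, EwDg, EwWh, EwWf, EwWg} → row (8,8) (8,8)
That's 11 distinct rows out of 36 strategies.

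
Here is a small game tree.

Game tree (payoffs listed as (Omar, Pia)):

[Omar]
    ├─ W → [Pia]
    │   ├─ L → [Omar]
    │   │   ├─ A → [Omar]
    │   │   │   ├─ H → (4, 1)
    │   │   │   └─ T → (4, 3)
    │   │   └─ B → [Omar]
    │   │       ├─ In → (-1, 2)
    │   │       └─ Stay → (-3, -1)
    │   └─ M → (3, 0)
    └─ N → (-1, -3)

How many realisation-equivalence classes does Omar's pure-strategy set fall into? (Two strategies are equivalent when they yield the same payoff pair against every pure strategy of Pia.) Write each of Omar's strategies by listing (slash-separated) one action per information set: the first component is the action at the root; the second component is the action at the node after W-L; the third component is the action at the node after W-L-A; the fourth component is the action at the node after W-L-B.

Omar has 16 pure strategies: W/A/H/In, W/A/H/Stay, W/A/T/In, W/A/T/Stay, W/B/H/In, W/B/H/Stay, W/B/T/In, W/B/T/Stay, N/A/H/In, N/A/H/Stay, N/A/T/In, N/A/T/Stay, N/B/H/In, N/B/H/Stay, N/B/T/In, N/B/T/Stay. Columns: L, M.
{W/A/H/In, W/A/H/Stay} → row (4,1) (3,0)
{W/A/T/In, W/A/T/Stay} → row (4,3) (3,0)
{W/B/H/In, W/B/T/In} → row (-1,2) (3,0)
{W/B/H/Stay, W/B/T/Stay} → row (-3,-1) (3,0)
{N/A/H/In, N/A/H/Stay, N/A/T/In, N/A/T/Stay, N/B/H/In, N/B/H/Stay, N/B/T/In, N/B/T/Stay} → row (-1,-3) (-1,-3)
That's 5 distinct rows out of 16 strategies.

5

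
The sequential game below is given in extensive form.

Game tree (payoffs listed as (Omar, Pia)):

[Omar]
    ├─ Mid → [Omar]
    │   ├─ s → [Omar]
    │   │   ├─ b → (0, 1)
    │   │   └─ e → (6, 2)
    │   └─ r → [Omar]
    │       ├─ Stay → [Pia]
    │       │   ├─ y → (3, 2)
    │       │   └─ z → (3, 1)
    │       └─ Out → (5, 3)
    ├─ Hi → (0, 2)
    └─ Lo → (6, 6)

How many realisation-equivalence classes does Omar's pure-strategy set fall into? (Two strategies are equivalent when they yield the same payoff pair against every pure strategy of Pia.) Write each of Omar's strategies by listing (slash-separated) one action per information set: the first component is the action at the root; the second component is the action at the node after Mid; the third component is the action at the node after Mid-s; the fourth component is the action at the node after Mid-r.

6

Omar has 24 pure strategies: Mid/s/b/Stay, Mid/s/b/Out, Mid/s/e/Stay, Mid/s/e/Out, Mid/r/b/Stay, Mid/r/b/Out, Mid/r/e/Stay, Mid/r/e/Out, Hi/s/b/Stay, Hi/s/b/Out, Hi/s/e/Stay, Hi/s/e/Out, Hi/r/b/Stay, Hi/r/b/Out, Hi/r/e/Stay, Hi/r/e/Out, Lo/s/b/Stay, Lo/s/b/Out, Lo/s/e/Stay, Lo/s/e/Out, Lo/r/b/Stay, Lo/r/b/Out, Lo/r/e/Stay, Lo/r/e/Out. Columns: y, z.
{Mid/s/b/Stay, Mid/s/b/Out} → row (0,1) (0,1)
{Mid/s/e/Stay, Mid/s/e/Out} → row (6,2) (6,2)
{Mid/r/b/Stay, Mid/r/e/Stay} → row (3,2) (3,1)
{Mid/r/b/Out, Mid/r/e/Out} → row (5,3) (5,3)
{Hi/s/b/Stay, Hi/s/b/Out, Hi/s/e/Stay, Hi/s/e/Out, Hi/r/b/Stay, Hi/r/b/Out, Hi/r/e/Stay, Hi/r/e/Out} → row (0,2) (0,2)
{Lo/s/b/Stay, Lo/s/b/Out, Lo/s/e/Stay, Lo/s/e/Out, Lo/r/b/Stay, Lo/r/b/Out, Lo/r/e/Stay, Lo/r/e/Out} → row (6,6) (6,6)
That's 6 distinct rows out of 24 strategies.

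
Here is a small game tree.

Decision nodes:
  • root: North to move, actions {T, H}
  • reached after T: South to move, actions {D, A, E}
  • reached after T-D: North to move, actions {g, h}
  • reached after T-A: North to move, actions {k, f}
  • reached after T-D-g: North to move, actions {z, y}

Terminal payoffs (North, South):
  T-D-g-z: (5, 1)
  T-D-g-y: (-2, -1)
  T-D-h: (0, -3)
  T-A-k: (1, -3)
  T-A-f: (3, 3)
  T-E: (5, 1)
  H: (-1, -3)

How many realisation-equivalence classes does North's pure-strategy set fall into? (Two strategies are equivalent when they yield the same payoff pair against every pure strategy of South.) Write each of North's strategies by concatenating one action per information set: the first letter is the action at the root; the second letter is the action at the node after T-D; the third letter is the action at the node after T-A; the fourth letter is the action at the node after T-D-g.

7

North has 16 pure strategies: Tgkz, Tgky, Tgfz, Tgfy, Thkz, Thky, Thfz, Thfy, Hgkz, Hgky, Hgfz, Hgfy, Hhkz, Hhky, Hhfz, Hhfy. Columns: D, A, E.
{Tgkz} → row (5,1) (1,-3) (5,1)
{Tgky} → row (-2,-1) (1,-3) (5,1)
{Tgfz} → row (5,1) (3,3) (5,1)
{Tgfy} → row (-2,-1) (3,3) (5,1)
{Thkz, Thky} → row (0,-3) (1,-3) (5,1)
{Thfz, Thfy} → row (0,-3) (3,3) (5,1)
{Hgkz, Hgky, Hgfz, Hgfy, Hhkz, Hhky, Hhfz, Hhfy} → row (-1,-3) (-1,-3) (-1,-3)
That's 7 distinct rows out of 16 strategies.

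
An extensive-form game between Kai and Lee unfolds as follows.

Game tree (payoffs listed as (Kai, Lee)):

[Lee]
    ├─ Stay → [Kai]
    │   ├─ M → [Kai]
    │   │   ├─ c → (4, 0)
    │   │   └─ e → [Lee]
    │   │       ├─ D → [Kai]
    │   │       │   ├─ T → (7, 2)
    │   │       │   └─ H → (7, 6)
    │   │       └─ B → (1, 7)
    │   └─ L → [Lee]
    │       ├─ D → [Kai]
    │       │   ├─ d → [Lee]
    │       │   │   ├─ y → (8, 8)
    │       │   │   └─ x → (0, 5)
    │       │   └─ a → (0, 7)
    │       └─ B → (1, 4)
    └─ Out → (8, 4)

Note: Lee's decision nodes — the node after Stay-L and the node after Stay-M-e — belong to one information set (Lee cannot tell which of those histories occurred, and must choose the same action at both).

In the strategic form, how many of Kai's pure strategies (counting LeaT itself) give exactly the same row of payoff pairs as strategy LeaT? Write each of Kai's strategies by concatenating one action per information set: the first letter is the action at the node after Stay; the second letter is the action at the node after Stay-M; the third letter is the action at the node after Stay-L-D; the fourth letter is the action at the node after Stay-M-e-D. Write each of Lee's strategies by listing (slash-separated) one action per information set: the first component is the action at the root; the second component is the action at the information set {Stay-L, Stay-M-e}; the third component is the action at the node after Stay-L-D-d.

4

Row for LeaT (columns Stay/D/y, Stay/D/x, Stay/B/y, Stay/B/x, Out/D/y, Out/D/x, Out/B/y, Out/B/x): (0,7) (0,7) (1,4) (1,4) (8,4) (8,4) (8,4) (8,4).
Under LeaT, Kai's choice at the node after Stay-M and at the node after Stay-M-e-D can never be reached regardless of what Lee does, so varying those choices leaves every outcome unchanged.
Holding the reachable choices fixed and varying the unreachable ones freely already gives 2 × 2 = 4 equivalent strategies.
No other strategy reproduces this row, so those 4 are the full class: LcaT, LcaH, LeaT, LeaH.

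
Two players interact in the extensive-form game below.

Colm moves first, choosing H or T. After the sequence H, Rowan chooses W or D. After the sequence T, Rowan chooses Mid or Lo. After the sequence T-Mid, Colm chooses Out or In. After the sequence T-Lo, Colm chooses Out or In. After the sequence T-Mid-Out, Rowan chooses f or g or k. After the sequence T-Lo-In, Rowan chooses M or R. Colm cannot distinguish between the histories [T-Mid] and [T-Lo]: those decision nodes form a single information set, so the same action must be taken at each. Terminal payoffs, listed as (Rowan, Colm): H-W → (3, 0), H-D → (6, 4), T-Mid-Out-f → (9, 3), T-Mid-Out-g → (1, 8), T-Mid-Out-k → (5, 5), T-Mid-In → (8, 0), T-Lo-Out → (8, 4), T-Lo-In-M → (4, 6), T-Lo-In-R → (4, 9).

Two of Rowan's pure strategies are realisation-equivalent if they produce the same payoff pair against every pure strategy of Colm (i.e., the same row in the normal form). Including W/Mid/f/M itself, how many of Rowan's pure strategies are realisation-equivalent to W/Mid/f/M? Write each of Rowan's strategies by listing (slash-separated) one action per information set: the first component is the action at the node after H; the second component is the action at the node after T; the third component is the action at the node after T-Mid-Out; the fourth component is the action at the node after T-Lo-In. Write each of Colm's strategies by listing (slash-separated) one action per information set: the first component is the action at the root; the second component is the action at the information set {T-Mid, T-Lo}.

Row for W/Mid/f/M (columns H/Out, H/In, T/Out, T/In): (3,0) (3,0) (9,3) (8,0).
Under W/Mid/f/M, Rowan's choice at the node after T-Lo-In can never be reached regardless of what Colm does, so varying those choices leaves every outcome unchanged.
Holding the reachable choices fixed and varying the unreachable one freely already gives 2 equivalent strategies.
No other strategy reproduces this row, so those 2 are the full class: W/Mid/f/M, W/Mid/f/R.

2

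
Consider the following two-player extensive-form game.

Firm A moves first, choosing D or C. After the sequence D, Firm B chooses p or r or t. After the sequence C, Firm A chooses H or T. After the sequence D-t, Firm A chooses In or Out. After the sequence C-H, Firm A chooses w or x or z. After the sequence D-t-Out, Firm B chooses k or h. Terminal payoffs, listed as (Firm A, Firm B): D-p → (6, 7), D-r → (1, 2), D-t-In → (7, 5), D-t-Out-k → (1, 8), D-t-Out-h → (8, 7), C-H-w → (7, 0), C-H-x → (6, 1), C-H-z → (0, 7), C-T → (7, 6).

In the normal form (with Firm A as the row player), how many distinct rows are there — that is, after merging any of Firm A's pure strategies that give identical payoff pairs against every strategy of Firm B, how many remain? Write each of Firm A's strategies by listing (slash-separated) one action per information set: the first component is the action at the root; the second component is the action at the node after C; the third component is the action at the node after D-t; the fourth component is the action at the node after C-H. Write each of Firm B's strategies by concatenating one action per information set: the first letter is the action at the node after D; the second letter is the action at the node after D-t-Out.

6

Firm A has 24 pure strategies: D/H/In/w, D/H/In/x, D/H/In/z, D/H/Out/w, D/H/Out/x, D/H/Out/z, D/T/In/w, D/T/In/x, D/T/In/z, D/T/Out/w, D/T/Out/x, D/T/Out/z, C/H/In/w, C/H/In/x, C/H/In/z, C/H/Out/w, C/H/Out/x, C/H/Out/z, C/T/In/w, C/T/In/x, C/T/In/z, C/T/Out/w, C/T/Out/x, C/T/Out/z. Columns: pk, ph, rk, rh, tk, th.
{D/H/In/w, D/H/In/x, D/H/In/z, D/T/In/w, D/T/In/x, D/T/In/z} → row (6,7) (6,7) (1,2) (1,2) (7,5) (7,5)
{D/H/Out/w, D/H/Out/x, D/H/Out/z, D/T/Out/w, D/T/Out/x, D/T/Out/z} → row (6,7) (6,7) (1,2) (1,2) (1,8) (8,7)
{C/H/In/w, C/H/Out/w} → row (7,0) (7,0) (7,0) (7,0) (7,0) (7,0)
{C/H/In/x, C/H/Out/x} → row (6,1) (6,1) (6,1) (6,1) (6,1) (6,1)
{C/H/In/z, C/H/Out/z} → row (0,7) (0,7) (0,7) (0,7) (0,7) (0,7)
{C/T/In/w, C/T/In/x, C/T/In/z, C/T/Out/w, C/T/Out/x, C/T/Out/z} → row (7,6) (7,6) (7,6) (7,6) (7,6) (7,6)
That's 6 distinct rows out of 24 strategies.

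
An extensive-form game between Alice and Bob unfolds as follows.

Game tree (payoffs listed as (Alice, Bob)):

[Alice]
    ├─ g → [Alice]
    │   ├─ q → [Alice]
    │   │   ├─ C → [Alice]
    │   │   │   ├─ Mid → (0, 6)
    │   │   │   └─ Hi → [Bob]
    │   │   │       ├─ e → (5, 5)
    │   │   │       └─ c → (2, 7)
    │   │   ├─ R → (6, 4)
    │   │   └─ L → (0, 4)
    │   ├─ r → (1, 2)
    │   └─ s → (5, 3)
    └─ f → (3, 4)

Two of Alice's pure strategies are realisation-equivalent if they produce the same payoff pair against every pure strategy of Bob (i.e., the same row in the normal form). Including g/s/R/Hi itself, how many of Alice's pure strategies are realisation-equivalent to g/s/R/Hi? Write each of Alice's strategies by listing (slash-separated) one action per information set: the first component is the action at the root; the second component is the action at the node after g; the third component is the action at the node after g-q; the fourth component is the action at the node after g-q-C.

Row for g/s/R/Hi (columns e, c): (5,3) (5,3).
Under g/s/R/Hi, Alice's choice at the node after g-q and at the node after g-q-C can never be reached regardless of what Bob does, so varying those choices leaves every outcome unchanged.
Holding the reachable choices fixed and varying the unreachable ones freely already gives 3 × 2 = 6 equivalent strategies.
No other strategy reproduces this row, so those 6 are the full class: g/s/C/Mid, g/s/C/Hi, g/s/R/Mid, g/s/R/Hi, g/s/L/Mid, g/s/L/Hi.

6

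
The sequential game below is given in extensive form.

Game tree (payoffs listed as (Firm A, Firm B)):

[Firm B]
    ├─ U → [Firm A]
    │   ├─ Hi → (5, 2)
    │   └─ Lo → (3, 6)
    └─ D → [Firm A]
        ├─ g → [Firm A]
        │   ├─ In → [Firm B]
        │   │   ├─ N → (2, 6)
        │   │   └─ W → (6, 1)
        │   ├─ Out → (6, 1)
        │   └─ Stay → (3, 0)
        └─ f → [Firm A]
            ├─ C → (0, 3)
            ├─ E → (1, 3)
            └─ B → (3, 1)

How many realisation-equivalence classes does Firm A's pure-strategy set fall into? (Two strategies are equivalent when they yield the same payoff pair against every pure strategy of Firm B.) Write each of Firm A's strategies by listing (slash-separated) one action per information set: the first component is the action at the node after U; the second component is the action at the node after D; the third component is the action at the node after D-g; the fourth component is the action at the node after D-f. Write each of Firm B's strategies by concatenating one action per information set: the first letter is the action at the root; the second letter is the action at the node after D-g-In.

12

Firm A has 36 pure strategies: Hi/g/In/C, Hi/g/In/E, Hi/g/In/B, Hi/g/Out/C, Hi/g/Out/E, Hi/g/Out/B, Hi/g/Stay/C, Hi/g/Stay/E, Hi/g/Stay/B, Hi/f/In/C, Hi/f/In/E, Hi/f/In/B, Hi/f/Out/C, Hi/f/Out/E, Hi/f/Out/B, Hi/f/Stay/C, Hi/f/Stay/E, Hi/f/Stay/B, Lo/g/In/C, Lo/g/In/E, Lo/g/In/B, Lo/g/Out/C, Lo/g/Out/E, Lo/g/Out/B, Lo/g/Stay/C, Lo/g/Stay/E, Lo/g/Stay/B, Lo/f/In/C, Lo/f/In/E, Lo/f/In/B, Lo/f/Out/C, Lo/f/Out/E, Lo/f/Out/B, Lo/f/Stay/C, Lo/f/Stay/E, Lo/f/Stay/B. Columns: UN, UW, DN, DW.
{Hi/g/In/C, Hi/g/In/E, Hi/g/In/B} → row (5,2) (5,2) (2,6) (6,1)
{Hi/g/Out/C, Hi/g/Out/E, Hi/g/Out/B} → row (5,2) (5,2) (6,1) (6,1)
{Hi/g/Stay/C, Hi/g/Stay/E, Hi/g/Stay/B} → row (5,2) (5,2) (3,0) (3,0)
{Hi/f/In/C, Hi/f/Out/C, Hi/f/Stay/C} → row (5,2) (5,2) (0,3) (0,3)
{Hi/f/In/E, Hi/f/Out/E, Hi/f/Stay/E} → row (5,2) (5,2) (1,3) (1,3)
{Hi/f/In/B, Hi/f/Out/B, Hi/f/Stay/B} → row (5,2) (5,2) (3,1) (3,1)
{Lo/g/In/C, Lo/g/In/E, Lo/g/In/B} → row (3,6) (3,6) (2,6) (6,1)
{Lo/g/Out/C, Lo/g/Out/E, Lo/g/Out/B} → row (3,6) (3,6) (6,1) (6,1)
{Lo/g/Stay/C, Lo/g/Stay/E, Lo/g/Stay/B} → row (3,6) (3,6) (3,0) (3,0)
{Lo/f/In/C, Lo/f/Out/C, Lo/f/Stay/C} → row (3,6) (3,6) (0,3) (0,3)
{Lo/f/In/E, Lo/f/Out/E, Lo/f/Stay/E} → row (3,6) (3,6) (1,3) (1,3)
{Lo/f/In/B, Lo/f/Out/B, Lo/f/Stay/B} → row (3,6) (3,6) (3,1) (3,1)
That's 12 distinct rows out of 36 strategies.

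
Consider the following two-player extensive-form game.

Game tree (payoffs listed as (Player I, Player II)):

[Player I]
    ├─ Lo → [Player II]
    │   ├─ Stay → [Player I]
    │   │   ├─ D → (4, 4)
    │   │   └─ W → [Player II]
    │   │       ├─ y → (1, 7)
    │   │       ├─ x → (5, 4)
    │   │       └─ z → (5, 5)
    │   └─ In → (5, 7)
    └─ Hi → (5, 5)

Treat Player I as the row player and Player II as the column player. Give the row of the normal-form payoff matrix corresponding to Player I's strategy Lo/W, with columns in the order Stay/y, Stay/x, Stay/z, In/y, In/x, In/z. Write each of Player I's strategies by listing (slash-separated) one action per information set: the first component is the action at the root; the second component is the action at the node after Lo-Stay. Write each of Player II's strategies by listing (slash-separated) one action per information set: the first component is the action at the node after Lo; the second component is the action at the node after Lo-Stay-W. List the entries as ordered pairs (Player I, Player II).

(1,7) (5,4) (5,5) (5,7) (5,7) (5,7)

vs Stay/y: Player I plays Lo → Player II plays Stay at [Lo] → Player I plays W at [Lo-Stay] → Player II plays y at [Lo-Stay-W] → (1, 7)
vs Stay/x: Player I plays Lo → Player II plays Stay at [Lo] → Player I plays W at [Lo-Stay] → Player II plays x at [Lo-Stay-W] → (5, 4)
vs Stay/z: Player I plays Lo → Player II plays Stay at [Lo] → Player I plays W at [Lo-Stay] → Player II plays z at [Lo-Stay-W] → (5, 5)
vs In/y: Player I plays Lo → Player II plays In at [Lo] → (5, 7)
vs In/x: Player I plays Lo → Player II plays In at [Lo] → (5, 7)
vs In/z: Player I plays Lo → Player II plays In at [Lo] → (5, 7)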